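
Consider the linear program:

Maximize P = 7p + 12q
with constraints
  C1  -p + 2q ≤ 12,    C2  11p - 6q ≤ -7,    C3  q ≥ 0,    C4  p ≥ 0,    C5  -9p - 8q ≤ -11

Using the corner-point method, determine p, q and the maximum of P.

Extreme points and P = 7p + 12q:
  (29/8, 125/16) → P = 953/8
  (0, 6) → P = 72
  (5/71, 92/71) → P = 1139/71
  (0, 11/8) → P = 33/2

The binding constraints are -p + 2q = 12 and 11p - 6q = -7.
Solving simultaneously gives p = 29/8, q = 125/16.

p = 29/8, q = 125/16, maximum P = 953/8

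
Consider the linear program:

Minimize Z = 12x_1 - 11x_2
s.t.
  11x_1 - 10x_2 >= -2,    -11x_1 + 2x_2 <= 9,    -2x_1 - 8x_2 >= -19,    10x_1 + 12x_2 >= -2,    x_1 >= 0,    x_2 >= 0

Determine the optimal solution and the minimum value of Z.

Vertices and Z = 12x_1 - 11x_2:
  (29/18, 71/36) → Z = -85/36
  (0, 1/5) → Z = -11/5
  (19/2, 0) → Z = 114
  (0, 0) → Z = 0

x_1 = 29/18, x_2 = 71/36, minimum Z = -85/36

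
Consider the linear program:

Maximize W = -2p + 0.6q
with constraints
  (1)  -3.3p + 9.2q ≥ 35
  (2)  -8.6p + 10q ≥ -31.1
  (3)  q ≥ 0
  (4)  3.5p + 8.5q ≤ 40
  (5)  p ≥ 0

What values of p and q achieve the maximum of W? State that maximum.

Corner points and W = -2p + 0.6q:
  (282/241, 1018/241) → W = 234/1205
  (0, 175/46) → W = 105/46
  (0, 80/17) → W = 48/17

p = 0, q = 80/17, maximum W = 48/17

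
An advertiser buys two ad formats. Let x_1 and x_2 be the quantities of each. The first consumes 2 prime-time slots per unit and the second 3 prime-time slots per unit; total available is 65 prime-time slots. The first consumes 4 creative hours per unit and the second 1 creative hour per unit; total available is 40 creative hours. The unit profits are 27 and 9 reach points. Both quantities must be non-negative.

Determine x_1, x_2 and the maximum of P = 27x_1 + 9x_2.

x_1 = 11/2, x_2 = 18, maximum P = 621/2

Feasible corners and P = 27x_1 + 9x_2:
  (0, 0) → P = 0
  (0, 65/3) → P = 195
  (10, 0) → P = 270
  (11/2, 18) → P = 621/2

At the optimal vertex, 2x_1 + 3x_2 = 65 and 4x_1 + x_2 = 40.
Solving simultaneously gives x_1 = 11/2, x_2 = 18.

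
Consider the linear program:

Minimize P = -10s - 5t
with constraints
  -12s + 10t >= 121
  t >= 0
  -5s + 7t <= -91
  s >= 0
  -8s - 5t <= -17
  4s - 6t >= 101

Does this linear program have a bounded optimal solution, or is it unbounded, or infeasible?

infeasible

The boundaries t = 0 and 4s - 6t = 101 meet at (101/4, 0), but that point violates -12s + 10t ≥ 121. Every candidate vertex is excluded by some other constraint, so the feasible region is empty.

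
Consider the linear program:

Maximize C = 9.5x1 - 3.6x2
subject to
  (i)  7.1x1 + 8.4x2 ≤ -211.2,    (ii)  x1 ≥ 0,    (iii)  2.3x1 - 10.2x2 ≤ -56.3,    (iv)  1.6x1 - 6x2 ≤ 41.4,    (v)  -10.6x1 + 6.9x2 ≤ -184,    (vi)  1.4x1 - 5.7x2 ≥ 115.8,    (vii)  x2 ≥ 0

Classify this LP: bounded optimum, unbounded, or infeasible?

The boundaries 1.4x1 - 5.7x2 = 115.8 and x2 = 0 meet at (579/7, 0), but that point violates 7.1x1 + 8.4x2 ≤ -211.2. Every candidate vertex is excluded by some other constraint, so the feasible region is empty.

infeasible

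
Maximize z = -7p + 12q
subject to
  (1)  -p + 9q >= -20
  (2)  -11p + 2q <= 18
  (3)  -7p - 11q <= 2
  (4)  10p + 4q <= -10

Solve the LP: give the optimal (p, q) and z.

p = -23/16, q = 35/32, maximum z = 371/16

Extreme points and z = -7p + 12q:
  (-202/135, 104/135) → z = 2662/135
  (-23/16, 35/32) → z = 371/16
  (-51/41, 25/41) → z = 657/41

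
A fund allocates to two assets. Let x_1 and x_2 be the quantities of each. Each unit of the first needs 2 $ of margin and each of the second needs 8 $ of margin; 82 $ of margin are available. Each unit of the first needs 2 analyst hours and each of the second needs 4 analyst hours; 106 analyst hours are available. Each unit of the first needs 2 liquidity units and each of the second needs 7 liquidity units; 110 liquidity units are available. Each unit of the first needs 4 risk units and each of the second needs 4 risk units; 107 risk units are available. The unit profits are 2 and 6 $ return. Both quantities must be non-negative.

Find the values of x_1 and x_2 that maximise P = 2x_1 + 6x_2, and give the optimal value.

x_1 = 22, x_2 = 19/4, maximum P = 145/2

Extreme points and P = 2x_1 + 6x_2:
  (0, 0) → P = 0
  (0, 41/4) → P = 123/2
  (107/4, 0) → P = 107/2
  (22, 19/4) → P = 145/2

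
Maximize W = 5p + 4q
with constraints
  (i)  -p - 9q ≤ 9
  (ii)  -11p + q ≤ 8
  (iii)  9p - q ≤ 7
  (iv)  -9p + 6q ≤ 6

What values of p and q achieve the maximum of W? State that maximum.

Feasible corners and W = 5p + 4q:
  (-81/100, -91/100) → W = -769/100
  (27/41, -44/41) → W = -1
  (-14/19, -2/19) → W = -78/19
  (16/15, 13/5) → W = 236/15

p = 16/15, q = 13/5, maximum W = 236/15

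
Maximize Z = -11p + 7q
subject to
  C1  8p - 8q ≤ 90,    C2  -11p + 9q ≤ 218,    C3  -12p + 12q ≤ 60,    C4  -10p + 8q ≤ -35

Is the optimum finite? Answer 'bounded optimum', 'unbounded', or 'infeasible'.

Feasible corners and Z = -11p + 7q:
  (-55/2, -155/4) → Z = 125/4
  (75/2, 85/2) → Z = -115
The feasible region has finitely many vertices and no improving ray; the maximum is 125/4 at (-55/2, -155/4).

bounded optimum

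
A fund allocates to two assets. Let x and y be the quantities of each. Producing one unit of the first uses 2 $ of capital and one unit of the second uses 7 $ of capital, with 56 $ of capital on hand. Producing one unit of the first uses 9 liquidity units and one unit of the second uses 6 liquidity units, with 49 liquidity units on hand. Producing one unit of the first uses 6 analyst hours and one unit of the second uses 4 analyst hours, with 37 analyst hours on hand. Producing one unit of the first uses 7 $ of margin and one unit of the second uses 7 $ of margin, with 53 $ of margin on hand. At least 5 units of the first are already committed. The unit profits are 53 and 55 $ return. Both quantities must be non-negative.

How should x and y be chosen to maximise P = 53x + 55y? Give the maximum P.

x = 5, y = 2/3, maximum P = 905/3

Extreme points and P = 53x + 55y:
  (49/9, 0) → P = 2597/9
  (5, 0) → P = 265
  (5, 2/3) → P = 905/3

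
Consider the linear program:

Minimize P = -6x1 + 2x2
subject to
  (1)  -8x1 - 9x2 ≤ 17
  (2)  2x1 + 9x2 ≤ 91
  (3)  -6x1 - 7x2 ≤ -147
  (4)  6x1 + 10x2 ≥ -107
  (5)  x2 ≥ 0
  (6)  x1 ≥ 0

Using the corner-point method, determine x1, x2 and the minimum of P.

Corner points and P = -6x1 + 2x2:
  (343/20, 63/10) → P = -903/10
  (91/2, 0) → P = -273
  (49/2, 0) → P = -147

The optimum lies where 2x1 + 9x2 = 91 and x2 = 0.
Solving simultaneously gives x1 = 91/2, x2 = 0.

x1 = 91/2, x2 = 0, minimum P = -273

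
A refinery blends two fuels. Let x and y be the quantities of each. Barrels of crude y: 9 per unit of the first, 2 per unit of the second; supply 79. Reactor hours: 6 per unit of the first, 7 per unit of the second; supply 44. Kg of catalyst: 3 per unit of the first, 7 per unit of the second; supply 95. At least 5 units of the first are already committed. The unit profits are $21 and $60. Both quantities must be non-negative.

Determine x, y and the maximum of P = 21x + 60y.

x = 5, y = 2, maximum P = 225

Extreme points and P = 21x + 60y:
  (22/3, 0) → P = 154
  (5, 0) → P = 105
  (5, 2) → P = 225

The binding constraints are 6x + 7y = 44 and x = 5.
Solving simultaneously gives x = 5, y = 2.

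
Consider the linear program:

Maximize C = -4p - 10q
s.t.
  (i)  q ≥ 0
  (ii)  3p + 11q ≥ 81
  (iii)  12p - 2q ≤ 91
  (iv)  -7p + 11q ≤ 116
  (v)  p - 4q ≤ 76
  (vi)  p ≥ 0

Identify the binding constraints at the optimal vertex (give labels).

(ii) and (vi)

Extreme points and C = -4p - 10q:
  (1163/138, 233/46) → C = -5821/69
  (0, 81/11) → C = -810/11
  (1233/118, 2029/118) → C = -12611/59
  (0, 116/11) → C = -1160/11

The maximum is at (0, 81/11). Substituting into each constraint, equality holds for (ii) and (vi); the remaining constraints have slack.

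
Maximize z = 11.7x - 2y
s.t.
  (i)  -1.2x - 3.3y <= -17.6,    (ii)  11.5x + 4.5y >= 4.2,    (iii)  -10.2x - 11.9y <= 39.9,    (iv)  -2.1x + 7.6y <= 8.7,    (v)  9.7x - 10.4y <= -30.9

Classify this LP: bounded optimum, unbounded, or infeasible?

The boundaries -1.2x - 3.3y = -17.6 and 11.5x + 4.5y = 4.2 meet at (-2178/1085, 19736/3255), but that point violates -2.1x + 7.6y ≤ 8.7. Every candidate vertex is excluded by some other constraint, so the feasible region is empty.

infeasible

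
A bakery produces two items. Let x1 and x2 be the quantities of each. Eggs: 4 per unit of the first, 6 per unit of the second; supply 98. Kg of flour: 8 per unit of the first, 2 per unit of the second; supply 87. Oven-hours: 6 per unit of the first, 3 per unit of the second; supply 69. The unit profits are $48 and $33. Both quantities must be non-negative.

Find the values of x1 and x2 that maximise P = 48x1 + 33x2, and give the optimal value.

The optimum lies where 4x1 + 6x2 = 98 and 6x1 + 3x2 = 69.
Solving simultaneously gives x1 = 5, x2 = 13.

x1 = 5, x2 = 13, maximum P = 669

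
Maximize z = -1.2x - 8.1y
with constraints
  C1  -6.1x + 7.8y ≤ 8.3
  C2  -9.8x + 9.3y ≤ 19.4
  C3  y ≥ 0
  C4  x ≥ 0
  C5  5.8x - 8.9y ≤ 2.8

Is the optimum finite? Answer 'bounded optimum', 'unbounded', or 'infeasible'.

Vertices and z = -1.2x - 8.1y:
  (0, 83/78) → z = -2241/260
  (0, 0) → z = 0
  (14/29, 0) → z = -84/145
The feasible region has finitely many vertices and no improving ray; the maximum is 0 at (0, 0).

bounded optimum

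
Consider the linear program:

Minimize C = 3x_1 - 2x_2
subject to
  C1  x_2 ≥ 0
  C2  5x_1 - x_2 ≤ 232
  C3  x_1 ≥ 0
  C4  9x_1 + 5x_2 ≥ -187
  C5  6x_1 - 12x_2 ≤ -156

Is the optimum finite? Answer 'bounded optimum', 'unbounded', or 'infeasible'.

unbounded

From the feasible point (490/9, 362/9), moving in the direction (0, 1) keeps every constraint satisfied while C decreases without bound.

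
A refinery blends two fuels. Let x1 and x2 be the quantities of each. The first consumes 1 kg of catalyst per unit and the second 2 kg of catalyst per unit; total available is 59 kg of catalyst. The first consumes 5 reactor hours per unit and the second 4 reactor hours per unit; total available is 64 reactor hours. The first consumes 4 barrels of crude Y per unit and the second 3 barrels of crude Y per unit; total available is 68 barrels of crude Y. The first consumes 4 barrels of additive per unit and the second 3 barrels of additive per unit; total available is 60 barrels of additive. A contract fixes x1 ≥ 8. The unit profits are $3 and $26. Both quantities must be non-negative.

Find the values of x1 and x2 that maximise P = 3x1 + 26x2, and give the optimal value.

Feasible corners and P = 3x1 + 26x2:
  (64/5, 0) → P = 192/5
  (8, 0) → P = 24
  (8, 6) → P = 180

x1 = 8, x2 = 6, maximum P = 180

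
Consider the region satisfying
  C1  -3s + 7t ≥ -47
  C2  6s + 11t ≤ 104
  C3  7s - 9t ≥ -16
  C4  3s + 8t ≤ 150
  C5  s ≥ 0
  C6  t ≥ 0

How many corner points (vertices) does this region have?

5

Of the 15 pairwise boundary intersections, those satisfying every inequality are:
  (83/5, 2/5)
  (47/3, 0)
  (760/131, 824/131)
  (0, 16/9)
  (0, 0)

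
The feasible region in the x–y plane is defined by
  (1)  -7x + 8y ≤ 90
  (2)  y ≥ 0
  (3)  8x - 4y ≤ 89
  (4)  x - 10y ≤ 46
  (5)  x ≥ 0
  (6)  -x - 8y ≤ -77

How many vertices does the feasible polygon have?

Pairwise boundary intersections that survive every other constraint:
  (268/9, 1343/36)
  (0, 45/4)
  (15, 31/4)
  (0, 77/8)

4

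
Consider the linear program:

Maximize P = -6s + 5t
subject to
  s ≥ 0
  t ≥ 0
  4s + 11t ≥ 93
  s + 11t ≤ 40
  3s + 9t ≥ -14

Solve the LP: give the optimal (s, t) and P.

Corner points and P = -6s + 5t:
  (93/4, 0) → P = -279/2
  (40, 0) → P = -240
  (53/3, 67/33) → P = -3163/33

The binding constraints are 4s + 11t = 93 and s + 11t = 40.
Solving simultaneously gives s = 53/3, t = 67/33.

s = 53/3, t = 67/33, maximum P = -3163/33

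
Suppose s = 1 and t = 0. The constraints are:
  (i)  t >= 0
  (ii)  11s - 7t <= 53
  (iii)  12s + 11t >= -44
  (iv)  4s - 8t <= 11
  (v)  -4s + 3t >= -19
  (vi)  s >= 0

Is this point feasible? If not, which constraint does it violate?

(i): 0 ≥ 0 ✓
(ii): 11 ≤ 53 ✓
(iii): 12 ≥ -44 ✓
(iv): 4 ≤ 11 ✓
(v): -4 ≥ -19 ✓
(vi): 1 ≥ 0 ✓

feasible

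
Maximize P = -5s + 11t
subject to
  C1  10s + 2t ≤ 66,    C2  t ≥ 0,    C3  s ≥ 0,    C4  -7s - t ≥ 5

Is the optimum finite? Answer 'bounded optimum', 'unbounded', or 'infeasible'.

infeasible

The boundaries 10s + 2t = 66 and t = 0 meet at (33/5, 0), but that point violates -7s - t ≥ 5. Every candidate vertex is excluded by some other constraint, so the feasible region is empty.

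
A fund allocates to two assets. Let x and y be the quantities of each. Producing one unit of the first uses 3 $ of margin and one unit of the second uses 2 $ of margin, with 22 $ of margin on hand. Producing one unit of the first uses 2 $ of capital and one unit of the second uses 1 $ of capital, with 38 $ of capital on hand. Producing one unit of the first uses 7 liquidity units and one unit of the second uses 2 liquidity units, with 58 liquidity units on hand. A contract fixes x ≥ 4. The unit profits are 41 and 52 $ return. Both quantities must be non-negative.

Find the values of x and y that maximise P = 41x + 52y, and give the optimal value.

x = 4, y = 5, maximum P = 424

Feasible corners and P = 41x + 52y:
  (22/3, 0) → P = 902/3
  (4, 0) → P = 164
  (4, 5) → P = 424

At the optimal vertex, 3x + 2y = 22 and x = 4.
Solving simultaneously gives x = 4, y = 5.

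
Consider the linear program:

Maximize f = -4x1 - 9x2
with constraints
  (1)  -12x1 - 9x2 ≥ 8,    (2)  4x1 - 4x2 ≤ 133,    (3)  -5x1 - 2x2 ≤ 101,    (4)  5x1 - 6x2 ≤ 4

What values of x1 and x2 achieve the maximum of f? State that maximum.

Feasible corners and f = -4x1 - 9x2:
  (-893/21, 1172/21) → f = -6976/21
  (-4/39, -88/117) → f = 280/39
  (-299/20, -105/8) → f = 7117/40

The optimum lies where -5x1 - 2x2 = 101 and 5x1 - 6x2 = 4.
Solving simultaneously gives x1 = -299/20, x2 = -105/8.

x1 = -299/20, x2 = -105/8, maximum f = 7117/40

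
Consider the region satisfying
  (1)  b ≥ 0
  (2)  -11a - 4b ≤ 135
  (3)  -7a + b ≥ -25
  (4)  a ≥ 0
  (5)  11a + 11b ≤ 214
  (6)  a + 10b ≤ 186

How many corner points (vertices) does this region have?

5

Intersecting each pair of boundary lines and keeping only the points that satisfy every inequality leaves:
  (25/7, 0)
  (0, 0)
  (489/88, 1223/88)
  (0, 93/5)
  (94/99, 1832/99)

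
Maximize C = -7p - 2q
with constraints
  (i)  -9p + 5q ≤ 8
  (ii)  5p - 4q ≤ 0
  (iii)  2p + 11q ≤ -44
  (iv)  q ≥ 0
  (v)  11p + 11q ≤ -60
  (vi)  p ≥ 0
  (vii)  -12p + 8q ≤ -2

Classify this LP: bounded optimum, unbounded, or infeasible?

The boundaries p = 0 and -12p + 8q = -2 meet at (0, -1/4), but that point violates 5p - 4q ≤ 0. Every candidate vertex is excluded by some other constraint, so the feasible region is empty.

infeasible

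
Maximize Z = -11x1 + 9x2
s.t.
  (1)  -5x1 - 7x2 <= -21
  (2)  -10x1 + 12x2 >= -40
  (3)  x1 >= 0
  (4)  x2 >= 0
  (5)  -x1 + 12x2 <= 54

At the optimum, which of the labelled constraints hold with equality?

Corner points and Z = -11x1 + 9x2:
  (266/65, 1/13) → Z = -2881/65
  (0, 3) → Z = 27
  (94/9, 145/27) → Z = -599/9
  (0, 9/2) → Z = 81/2

The maximum is at (0, 9/2). Substituting into each constraint, equality holds for (3) and (5); the remaining constraints have slack.

(3) and (5)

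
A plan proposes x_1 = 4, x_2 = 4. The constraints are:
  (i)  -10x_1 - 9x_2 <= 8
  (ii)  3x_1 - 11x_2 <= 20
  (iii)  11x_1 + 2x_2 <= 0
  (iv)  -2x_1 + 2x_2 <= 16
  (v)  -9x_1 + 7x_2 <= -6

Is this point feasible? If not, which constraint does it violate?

Constraint (iii): 11x_1 + 2x_2 = 52, which is not ≤ 0. All other constraints are satisfied.

not feasible — violates (iii)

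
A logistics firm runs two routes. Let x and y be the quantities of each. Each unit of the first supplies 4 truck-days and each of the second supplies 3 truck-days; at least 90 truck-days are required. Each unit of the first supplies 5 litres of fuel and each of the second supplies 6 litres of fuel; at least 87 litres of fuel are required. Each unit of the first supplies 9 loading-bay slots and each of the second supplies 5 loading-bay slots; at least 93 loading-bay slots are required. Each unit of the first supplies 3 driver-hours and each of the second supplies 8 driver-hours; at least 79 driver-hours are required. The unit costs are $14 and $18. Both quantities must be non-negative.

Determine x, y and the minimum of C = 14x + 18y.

Corner points and C = 14x + 18y:
  (0, 30) → C = 540
  (79/3, 0) → C = 1106/3
  (21, 2) → C = 330
The feasible region is unbounded (it extends along (0, 1), (1, 0)), but C strictly increases along every unbounded feasible direction, so there is no improving ray and the minimum is attained at a vertex.

The optimum lies where 4x + 3y = 90 and 3x + 8y = 79.
Solving simultaneously gives x = 21, y = 2.

x = 21, y = 2, minimum C = 330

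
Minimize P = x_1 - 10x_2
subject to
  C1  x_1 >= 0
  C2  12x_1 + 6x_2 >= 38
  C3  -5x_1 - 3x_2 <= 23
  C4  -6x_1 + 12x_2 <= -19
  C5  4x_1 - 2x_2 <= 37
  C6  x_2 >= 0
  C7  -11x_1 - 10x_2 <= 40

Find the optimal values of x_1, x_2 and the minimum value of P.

x_1 = 203/18, x_2 = 73/18, minimum P = -527/18

Feasible corners and P = x_1 - 10x_2:
  (19/6, 0) → P = 19/6
  (203/18, 73/18) → P = -527/18
  (37/4, 0) → P = 37/4

The optimum lies where -6x_1 + 12x_2 = -19 and 4x_1 - 2x_2 = 37.
Solving simultaneously gives x_1 = 203/18, x_2 = 73/18.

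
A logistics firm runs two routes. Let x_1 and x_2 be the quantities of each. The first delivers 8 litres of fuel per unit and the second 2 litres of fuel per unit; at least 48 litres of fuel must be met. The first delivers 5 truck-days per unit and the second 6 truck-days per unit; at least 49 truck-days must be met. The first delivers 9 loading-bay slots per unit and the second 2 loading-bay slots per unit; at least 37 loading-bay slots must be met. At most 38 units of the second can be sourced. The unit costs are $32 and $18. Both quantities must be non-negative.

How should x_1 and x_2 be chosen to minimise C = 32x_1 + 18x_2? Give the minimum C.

x_1 = 5, x_2 = 4, minimum C = 232

Extreme points and C = 32x_1 + 18x_2:
  (0, 24) → C = 432
  (0, 38) → C = 684
  (49/5, 0) → C = 1568/5
  (5, 4) → C = 232
The feasible region is unbounded (it extends along (1, 0)), but C strictly increases along every unbounded feasible direction, so there is no improving ray and the minimum is attained at a vertex.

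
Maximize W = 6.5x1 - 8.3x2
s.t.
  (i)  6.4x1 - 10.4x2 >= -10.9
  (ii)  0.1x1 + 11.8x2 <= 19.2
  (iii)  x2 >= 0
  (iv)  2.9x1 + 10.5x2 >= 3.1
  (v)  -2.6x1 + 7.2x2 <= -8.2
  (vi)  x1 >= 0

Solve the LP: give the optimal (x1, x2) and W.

Extreme points and W = 6.5x1 - 8.3x2:
  (192, 0) → W = 1248
  (1175/157, 491/314) → W = 111997/3140
  (41/13, 0) → W = 41/2

The binding constraints are 0.1x1 + 11.8x2 = 19.2 and x2 = 0.
Solving simultaneously gives x1 = 192, x2 = 0.

x1 = 192, x2 = 0, maximum W = 1248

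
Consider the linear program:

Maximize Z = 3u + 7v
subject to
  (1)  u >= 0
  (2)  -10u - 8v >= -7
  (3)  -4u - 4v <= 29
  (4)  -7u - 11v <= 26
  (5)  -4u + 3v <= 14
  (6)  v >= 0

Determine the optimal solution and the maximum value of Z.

u = 0, v = 7/8, maximum Z = 49/8

The binding constraints are u = 0 and -10u - 8v = -7.
Solving simultaneously gives u = 0, v = 7/8.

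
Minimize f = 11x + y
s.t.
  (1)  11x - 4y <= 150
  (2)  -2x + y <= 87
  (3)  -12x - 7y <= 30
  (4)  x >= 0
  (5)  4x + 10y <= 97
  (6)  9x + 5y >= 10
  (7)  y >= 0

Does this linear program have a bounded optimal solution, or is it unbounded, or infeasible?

Vertices and f = 11x + y:
  (944/63, 467/126) → f = 21235/126
  (150/11, 0) → f = 150
  (0, 97/10) → f = 97/10
  (0, 2) → f = 2
  (10/9, 0) → f = 110/9
The feasible region has finitely many vertices and no improving ray; the minimum is 2 at (0, 2).

bounded optimum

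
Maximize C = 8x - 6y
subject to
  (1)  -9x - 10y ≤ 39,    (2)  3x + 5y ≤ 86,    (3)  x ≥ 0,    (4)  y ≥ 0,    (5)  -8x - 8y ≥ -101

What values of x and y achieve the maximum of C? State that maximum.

Feasible corners and C = 8x - 6y:
  (0, 0) → C = 0
  (0, 101/8) → C = -303/4
  (101/8, 0) → C = 101

x = 101/8, y = 0, maximum C = 101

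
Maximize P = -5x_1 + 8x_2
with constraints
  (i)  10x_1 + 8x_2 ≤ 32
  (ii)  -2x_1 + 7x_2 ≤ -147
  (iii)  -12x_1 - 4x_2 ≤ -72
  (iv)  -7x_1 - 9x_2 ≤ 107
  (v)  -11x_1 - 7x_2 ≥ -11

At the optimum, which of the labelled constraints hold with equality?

Feasible corners and P = -5x_1 + 8x_2:
  (273/23, -405/23) → P = -4605/23
  (158/13, -1595/91) → P = -18290/91
  (269/20, -447/20) → P = -4921/20
  (424/25, -627/25) → P = -7136/25

The maximum is at (273/23, -405/23). Substituting into each constraint, equality holds for (ii) and (iii); the remaining constraints have slack.

(ii) and (iii)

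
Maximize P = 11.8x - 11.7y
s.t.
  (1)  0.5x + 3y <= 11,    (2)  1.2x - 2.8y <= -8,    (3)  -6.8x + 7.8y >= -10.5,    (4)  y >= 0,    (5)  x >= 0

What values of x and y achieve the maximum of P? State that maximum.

x = 1.36, y = 3.44, maximum P = -24.2

Vertices and P = 11.8x - 11.7y:
  (34/25, 86/25) → P = -121/5
  (0, 11/3) → P = -429/10
  (0, 20/7) → P = -234/7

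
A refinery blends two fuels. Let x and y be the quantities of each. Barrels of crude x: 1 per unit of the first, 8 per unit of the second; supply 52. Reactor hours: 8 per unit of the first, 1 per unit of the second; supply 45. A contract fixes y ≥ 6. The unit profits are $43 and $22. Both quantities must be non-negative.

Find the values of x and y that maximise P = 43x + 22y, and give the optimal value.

x = 4, y = 6, maximum P = 304

Corner points and P = 43x + 22y:
  (0, 13/2) → P = 143
  (0, 6) → P = 132
  (4, 6) → P = 304

The binding constraints are x + 8y = 52 and y = 6.
Solving simultaneously gives x = 4, y = 6.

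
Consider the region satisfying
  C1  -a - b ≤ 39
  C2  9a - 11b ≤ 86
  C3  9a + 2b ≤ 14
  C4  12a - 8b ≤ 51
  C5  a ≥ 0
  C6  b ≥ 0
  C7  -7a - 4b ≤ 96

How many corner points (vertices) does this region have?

3

The feasible vertices (each the meet of two boundaries and inside every other half-plane) are:
  (0, 7)
  (14/9, 0)
  (0, 0)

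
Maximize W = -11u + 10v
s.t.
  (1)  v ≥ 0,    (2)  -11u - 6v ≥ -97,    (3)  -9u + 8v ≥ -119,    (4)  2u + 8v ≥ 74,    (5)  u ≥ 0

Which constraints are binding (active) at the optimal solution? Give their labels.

(2) and (5)

Extreme points and W = -11u + 10v:
  (83/19, 155/19) → W = 637/19
  (0, 97/6) → W = 485/3
  (0, 37/4) → W = 185/2

The maximum is at (0, 97/6). Substituting into each constraint, equality holds for (2) and (5); the remaining constraints have slack.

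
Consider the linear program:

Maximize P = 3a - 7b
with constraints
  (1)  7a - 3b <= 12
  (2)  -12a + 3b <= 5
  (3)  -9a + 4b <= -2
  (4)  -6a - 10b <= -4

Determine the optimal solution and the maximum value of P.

Feasible corners and P = 3a - 7b:
  (42, 94) → P = -532
  (3/2, -1/2) → P = 8
  (6/19, 4/19) → P = -10/19

The binding constraints are 7a - 3b = 12 and -6a - 10b = -4.
Solving simultaneously gives a = 3/2, b = -1/2.

a = 3/2, b = -1/2, maximum P = 8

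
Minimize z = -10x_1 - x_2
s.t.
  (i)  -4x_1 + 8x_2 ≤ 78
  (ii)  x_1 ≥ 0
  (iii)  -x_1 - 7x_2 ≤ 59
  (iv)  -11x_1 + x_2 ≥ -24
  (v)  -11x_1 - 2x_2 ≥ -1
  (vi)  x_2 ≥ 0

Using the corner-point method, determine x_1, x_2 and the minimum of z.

Feasible corners and z = -10x_1 - x_2:
  (0, 1/2) → z = -1/2
  (0, 0) → z = 0
  (1/11, 0) → z = -10/11

x_1 = 1/11, x_2 = 0, minimum z = -10/11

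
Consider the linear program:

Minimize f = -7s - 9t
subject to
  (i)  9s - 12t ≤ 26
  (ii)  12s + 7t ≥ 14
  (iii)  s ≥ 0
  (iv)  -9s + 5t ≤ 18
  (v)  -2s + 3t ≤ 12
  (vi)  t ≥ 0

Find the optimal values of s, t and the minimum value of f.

The optimum lies where 9s - 12t = 26 and -2s + 3t = 12.
Solving simultaneously gives s = 74, t = 160/3.

s = 74, t = 160/3, minimum f = -998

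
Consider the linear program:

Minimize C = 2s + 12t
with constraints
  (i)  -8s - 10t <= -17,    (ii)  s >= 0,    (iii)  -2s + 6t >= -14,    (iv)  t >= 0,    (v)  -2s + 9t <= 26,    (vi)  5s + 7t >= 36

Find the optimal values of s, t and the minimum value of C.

Vertices and C = 2s + 12t:
  (47, 40/3) → C = 254
  (157/22, 1/22) → C = 163/11
  (142/59, 202/59) → C = 2708/59

The binding constraints are -2s + 6t = -14 and 5s + 7t = 36.
Solving simultaneously gives s = 157/22, t = 1/22.

s = 157/22, t = 1/22, minimum C = 163/11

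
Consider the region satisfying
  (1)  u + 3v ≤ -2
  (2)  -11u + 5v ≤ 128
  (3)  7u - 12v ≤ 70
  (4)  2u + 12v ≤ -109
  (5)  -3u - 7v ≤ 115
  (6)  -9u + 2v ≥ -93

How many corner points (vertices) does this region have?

The feasible vertices (each the meet of two boundaries and inside every other half-plane) are:
  (-2081/142, -943/142)
  (-1471/92, -881/92)
  (-13/3, -301/36)
  (-178/17, -203/17)

4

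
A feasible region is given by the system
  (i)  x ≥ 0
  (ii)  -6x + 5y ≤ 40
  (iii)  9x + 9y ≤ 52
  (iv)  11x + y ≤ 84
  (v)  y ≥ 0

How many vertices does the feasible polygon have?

Pairwise boundary intersections that survive every other constraint:
  (0, 52/9)
  (0, 0)
  (52/9, 0)

3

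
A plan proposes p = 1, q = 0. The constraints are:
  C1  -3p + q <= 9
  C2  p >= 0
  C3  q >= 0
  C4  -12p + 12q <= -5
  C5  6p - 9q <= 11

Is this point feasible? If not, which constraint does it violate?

feasible

C1: -3 ≤ 9 ✓
C2: 1 ≥ 0 ✓
C3: 0 ≥ 0 ✓
C4: -12 ≤ -5 ✓
C5: 6 ≤ 11 ✓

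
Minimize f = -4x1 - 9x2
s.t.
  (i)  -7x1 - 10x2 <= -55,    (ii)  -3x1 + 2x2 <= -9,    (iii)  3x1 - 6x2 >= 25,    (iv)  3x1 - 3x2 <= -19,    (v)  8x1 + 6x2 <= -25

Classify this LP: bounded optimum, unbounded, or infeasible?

The boundaries 3x1 - 3x2 = -19 and 8x1 + 6x2 = -25 meet at (-9/2, 11/6), but that point violates -7x1 - 10x2 ≤ -55. Every candidate vertex is excluded by some other constraint, so the feasible region is empty.

infeasible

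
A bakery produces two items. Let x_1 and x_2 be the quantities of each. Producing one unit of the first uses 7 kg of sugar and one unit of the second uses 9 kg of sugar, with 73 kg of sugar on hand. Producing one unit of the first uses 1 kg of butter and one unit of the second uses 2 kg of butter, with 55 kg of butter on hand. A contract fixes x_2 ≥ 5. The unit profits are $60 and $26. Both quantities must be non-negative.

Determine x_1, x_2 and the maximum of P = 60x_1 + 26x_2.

Extreme points and P = 60x_1 + 26x_2:
  (0, 73/9) → P = 1898/9
  (0, 5) → P = 130
  (4, 5) → P = 370

At the optimal vertex, 7x_1 + 9x_2 = 73 and x_2 = 5.
Solving simultaneously gives x_1 = 4, x_2 = 5.

x_1 = 4, x_2 = 5, maximum P = 370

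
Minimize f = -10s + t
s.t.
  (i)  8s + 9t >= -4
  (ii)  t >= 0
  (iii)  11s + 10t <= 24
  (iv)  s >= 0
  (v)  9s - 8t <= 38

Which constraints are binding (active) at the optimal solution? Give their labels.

Feasible corners and f = -10s + t:
  (24/11, 0) → f = -240/11
  (0, 0) → f = 0
  (0, 12/5) → f = 12/5

The minimum is at (24/11, 0). Substituting into each constraint, equality holds for (ii) and (iii); the remaining constraints have slack.

(ii) and (iii)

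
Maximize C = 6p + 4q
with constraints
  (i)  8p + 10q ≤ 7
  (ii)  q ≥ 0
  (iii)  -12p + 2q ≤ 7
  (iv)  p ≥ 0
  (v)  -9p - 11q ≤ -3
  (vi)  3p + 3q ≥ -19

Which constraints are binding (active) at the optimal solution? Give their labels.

Vertices and C = 6p + 4q:
  (7/8, 0) → C = 21/4
  (0, 7/10) → C = 14/5
  (1/3, 0) → C = 2
  (0, 3/11) → C = 12/11

The maximum is at (7/8, 0). Substituting into each constraint, equality holds for (i) and (ii); the remaining constraints have slack.

(i) and (ii)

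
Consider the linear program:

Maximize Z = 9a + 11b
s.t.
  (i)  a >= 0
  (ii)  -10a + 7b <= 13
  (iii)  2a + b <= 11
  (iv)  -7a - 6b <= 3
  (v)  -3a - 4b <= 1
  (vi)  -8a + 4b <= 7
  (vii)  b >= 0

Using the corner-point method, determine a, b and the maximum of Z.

a = 8/3, b = 17/3, maximum Z = 259/3

Extreme points and Z = 9a + 11b:
  (0, 7/4) → Z = 77/4
  (0, 0) → Z = 0
  (8/3, 17/3) → Z = 259/3
  (3/16, 17/8) → Z = 401/16
  (11/2, 0) → Z = 99/2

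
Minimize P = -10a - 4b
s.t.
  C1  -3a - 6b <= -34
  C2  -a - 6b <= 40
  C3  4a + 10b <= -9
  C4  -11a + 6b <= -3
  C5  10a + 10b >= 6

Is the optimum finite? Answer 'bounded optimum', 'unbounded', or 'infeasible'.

infeasible

The boundaries -3a - 6b = -34 and -a - 6b = 40 meet at (37, -77/6), but that point violates 4a + 10b ≤ -9. Every candidate vertex is excluded by some other constraint, so the feasible region is empty.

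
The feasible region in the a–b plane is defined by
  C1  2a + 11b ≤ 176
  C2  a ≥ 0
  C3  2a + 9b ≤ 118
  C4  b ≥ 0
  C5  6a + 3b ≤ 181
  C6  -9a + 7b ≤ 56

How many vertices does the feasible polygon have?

Of the 15 pairwise boundary intersections, those satisfying every inequality are:
  (0, 0)
  (0, 8)
  (425/16, 173/24)
  (322/95, 1174/95)
  (181/6, 0)

5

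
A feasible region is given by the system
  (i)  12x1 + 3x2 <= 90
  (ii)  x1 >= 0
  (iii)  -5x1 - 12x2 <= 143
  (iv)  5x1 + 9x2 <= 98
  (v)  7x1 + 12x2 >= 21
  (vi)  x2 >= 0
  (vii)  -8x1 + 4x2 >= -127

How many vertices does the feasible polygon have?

Pairwise boundary intersections that survive every other constraint:
  (172/31, 242/31)
  (15/2, 0)
  (0, 98/9)
  (0, 7/4)
  (3, 0)

5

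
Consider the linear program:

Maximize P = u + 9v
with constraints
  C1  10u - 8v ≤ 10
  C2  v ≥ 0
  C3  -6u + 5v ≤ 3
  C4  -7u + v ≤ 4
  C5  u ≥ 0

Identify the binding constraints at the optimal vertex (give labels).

Vertices and P = u + 9v:
  (1, 0) → P = 1
  (37, 45) → P = 442
  (0, 0) → P = 0
  (0, 3/5) → P = 27/5

The maximum is at (37, 45). Substituting into each constraint, equality holds for C1 and C3; the remaining constraints have slack.

C1 and C3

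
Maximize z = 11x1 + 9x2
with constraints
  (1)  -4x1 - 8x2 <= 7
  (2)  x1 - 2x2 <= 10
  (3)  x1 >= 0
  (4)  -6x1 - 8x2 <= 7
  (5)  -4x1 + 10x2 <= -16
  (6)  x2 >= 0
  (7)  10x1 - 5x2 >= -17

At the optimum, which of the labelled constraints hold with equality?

Extreme points and z = 11x1 + 9x2:
  (34, 12) → z = 482
  (10, 0) → z = 110
  (4, 0) → z = 44

The maximum is at (34, 12). Substituting into each constraint, equality holds for (2) and (5); the remaining constraints have slack.

(2) and (5)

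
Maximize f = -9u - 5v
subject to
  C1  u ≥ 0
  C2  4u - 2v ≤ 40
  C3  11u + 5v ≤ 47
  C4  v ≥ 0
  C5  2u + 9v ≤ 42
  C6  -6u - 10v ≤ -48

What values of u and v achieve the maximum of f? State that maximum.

u = 6/17, v = 78/17, maximum f = -444/17

Feasible corners and f = -9u - 5v:
  (213/89, 368/89) → f = -3757/89
  (23/8, 123/40) → f = -165/4
  (6/17, 78/17) → f = -444/17

The binding constraints are 2u + 9v = 42 and -6u - 10v = -48.
Solving simultaneously gives u = 6/17, v = 78/17.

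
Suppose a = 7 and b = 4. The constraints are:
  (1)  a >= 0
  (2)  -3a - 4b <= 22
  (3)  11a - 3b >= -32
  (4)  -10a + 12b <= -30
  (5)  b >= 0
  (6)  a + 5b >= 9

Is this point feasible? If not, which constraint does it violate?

Constraint (4): -10a + 12b = -22, which is not ≤ -30. All other constraints are satisfied.

not feasible — violates (4)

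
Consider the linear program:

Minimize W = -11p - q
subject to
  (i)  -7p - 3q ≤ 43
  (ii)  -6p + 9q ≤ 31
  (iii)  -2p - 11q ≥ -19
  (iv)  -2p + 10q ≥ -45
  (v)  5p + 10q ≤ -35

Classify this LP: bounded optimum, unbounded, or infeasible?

bounded optimum

Corner points and W = -11p - q:
  (-295/76, -401/76) → W = 1823/38
  (-65/11, -6/11) → W = 721/11
  (10/7, -59/14) → W = -23/2
The feasible region has finitely many vertices and no improving ray; the minimum is -23/2 at (10/7, -59/14).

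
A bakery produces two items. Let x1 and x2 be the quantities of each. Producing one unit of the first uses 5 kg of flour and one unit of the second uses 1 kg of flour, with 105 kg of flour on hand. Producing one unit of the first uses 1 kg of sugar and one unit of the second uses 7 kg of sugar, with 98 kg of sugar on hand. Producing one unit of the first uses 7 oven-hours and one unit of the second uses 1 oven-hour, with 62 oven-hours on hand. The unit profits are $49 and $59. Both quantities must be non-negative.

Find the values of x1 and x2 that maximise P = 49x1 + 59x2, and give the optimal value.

Corner points and P = 49x1 + 59x2:
  (0, 0) → P = 0
  (0, 14) → P = 826
  (62/7, 0) → P = 434
  (7, 13) → P = 1110

x1 = 7, x2 = 13, maximum P = 1110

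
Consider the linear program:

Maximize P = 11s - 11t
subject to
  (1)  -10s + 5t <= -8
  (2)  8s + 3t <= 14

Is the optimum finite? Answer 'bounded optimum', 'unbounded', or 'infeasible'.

unbounded

From the feasible point (47/35, 38/35), moving in the direction (3, -8) keeps every constraint satisfied while P increases without bound.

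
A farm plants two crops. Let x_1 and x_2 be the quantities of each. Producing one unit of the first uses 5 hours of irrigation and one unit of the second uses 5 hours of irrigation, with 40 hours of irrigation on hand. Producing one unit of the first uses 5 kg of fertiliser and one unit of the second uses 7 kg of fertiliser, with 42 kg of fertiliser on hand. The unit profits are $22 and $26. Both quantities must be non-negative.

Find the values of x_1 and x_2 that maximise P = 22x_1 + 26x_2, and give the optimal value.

x_1 = 7, x_2 = 1, maximum P = 180

Feasible corners and P = 22x_1 + 26x_2:
  (0, 0) → P = 0
  (0, 6) → P = 156
  (8, 0) → P = 176
  (7, 1) → P = 180

The binding constraints are 5x_1 + 5x_2 = 40 and 5x_1 + 7x_2 = 42.
Solving simultaneously gives x_1 = 7, x_2 = 1.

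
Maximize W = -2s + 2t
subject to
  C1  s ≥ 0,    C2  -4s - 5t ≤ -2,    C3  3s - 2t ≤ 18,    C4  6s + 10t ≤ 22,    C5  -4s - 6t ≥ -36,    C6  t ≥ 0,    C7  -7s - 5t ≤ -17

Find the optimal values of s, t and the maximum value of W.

s = 3/2, t = 13/10, maximum W = -2/5

Extreme points and W = -2s + 2t:
  (11/3, 0) → W = -22/3
  (3/2, 13/10) → W = -2/5
  (17/7, 0) → W = -34/7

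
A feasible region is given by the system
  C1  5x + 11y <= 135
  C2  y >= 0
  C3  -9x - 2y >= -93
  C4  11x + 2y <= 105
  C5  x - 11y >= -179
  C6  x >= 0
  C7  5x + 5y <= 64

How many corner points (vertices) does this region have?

The feasible vertices (each the meet of two boundaries and inside every other half-plane) are:
  (0, 135/11)
  (29/30, 71/6)
  (105/11, 0)
  (0, 0)
  (397/45, 179/45)

5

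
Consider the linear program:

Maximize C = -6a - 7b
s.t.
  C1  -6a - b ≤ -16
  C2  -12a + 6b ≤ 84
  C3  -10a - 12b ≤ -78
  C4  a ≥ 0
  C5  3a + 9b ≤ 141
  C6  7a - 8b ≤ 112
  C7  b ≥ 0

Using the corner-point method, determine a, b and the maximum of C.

Vertices and C = -6a - 7b:
  (1/4, 29/2) → C = -103
  (57/31, 154/31) → C = -1420/31
  (5/7, 108/7) → C = -786/7
  (39/5, 0) → C = -234/5
  (712/29, 217/29) → C = -5791/29
  (16, 0) → C = -96

a = 57/31, b = 154/31, maximum C = -1420/31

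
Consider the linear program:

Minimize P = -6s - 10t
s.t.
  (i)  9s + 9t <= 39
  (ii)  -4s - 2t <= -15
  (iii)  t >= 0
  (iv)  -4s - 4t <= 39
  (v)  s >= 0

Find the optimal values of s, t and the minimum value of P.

s = 19/6, t = 7/6, minimum P = -92/3

The binding constraints are 9s + 9t = 39 and -4s - 2t = -15.
Solving simultaneously gives s = 19/6, t = 7/6.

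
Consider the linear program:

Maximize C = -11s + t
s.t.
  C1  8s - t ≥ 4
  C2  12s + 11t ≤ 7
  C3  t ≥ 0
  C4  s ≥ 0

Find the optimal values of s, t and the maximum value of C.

Extreme points and C = -11s + t:
  (51/100, 2/25) → C = -553/100
  (1/2, 0) → C = -11/2
  (7/12, 0) → C = -77/12

s = 1/2, t = 0, maximum C = -11/2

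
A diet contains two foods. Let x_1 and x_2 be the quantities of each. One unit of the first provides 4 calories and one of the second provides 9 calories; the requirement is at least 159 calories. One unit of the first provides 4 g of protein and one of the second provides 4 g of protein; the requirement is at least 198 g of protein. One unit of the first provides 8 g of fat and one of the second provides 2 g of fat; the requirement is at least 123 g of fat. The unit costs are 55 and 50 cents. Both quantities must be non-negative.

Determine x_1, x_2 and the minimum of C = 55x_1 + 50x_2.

The feasible region is unbounded (it extends along (0, 1), (1, 0)), but C strictly increases along every unbounded feasible direction, so there is no improving ray and the minimum is attained at a vertex.

At the optimal vertex, 4x_1 + 4x_2 = 198 and 8x_1 + 2x_2 = 123.
Solving simultaneously gives x_1 = 4, x_2 = 91/2.

x_1 = 4, x_2 = 91/2, minimum C = 2495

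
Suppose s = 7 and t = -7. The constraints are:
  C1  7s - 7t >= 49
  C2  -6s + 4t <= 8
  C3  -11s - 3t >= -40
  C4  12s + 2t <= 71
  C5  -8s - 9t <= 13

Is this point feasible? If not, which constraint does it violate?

Constraint C3: -11s - 3t = -56, which is not ≥ -40. All other constraints are satisfied.

not feasible — violates C3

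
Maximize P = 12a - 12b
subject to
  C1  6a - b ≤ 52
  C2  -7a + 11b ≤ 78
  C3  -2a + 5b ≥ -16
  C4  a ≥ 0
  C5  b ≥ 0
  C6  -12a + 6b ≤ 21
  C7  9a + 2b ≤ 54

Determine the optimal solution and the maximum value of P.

a = 6, b = 0, maximum P = 72

Feasible corners and P = 12a - 12b:
  (79/30, 263/30) → P = -368/5
  (438/113, 1080/113) → P = -7704/113
  (0, 0) → P = 0
  (0, 7/2) → P = -42
  (6, 0) → P = 72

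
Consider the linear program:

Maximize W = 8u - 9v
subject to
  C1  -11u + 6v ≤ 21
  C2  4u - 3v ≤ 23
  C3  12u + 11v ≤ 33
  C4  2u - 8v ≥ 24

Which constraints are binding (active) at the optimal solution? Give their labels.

Extreme points and W = 8u - 9v:
  (-67/3, -337/9) → W = 475/3
  (-78/19, -153/38) → W = 129/38
  (56/13, -25/13) → W = 673/13

The maximum is at (-67/3, -337/9). Substituting into each constraint, equality holds for C1 and C2; the remaining constraints have slack.

C1 and C2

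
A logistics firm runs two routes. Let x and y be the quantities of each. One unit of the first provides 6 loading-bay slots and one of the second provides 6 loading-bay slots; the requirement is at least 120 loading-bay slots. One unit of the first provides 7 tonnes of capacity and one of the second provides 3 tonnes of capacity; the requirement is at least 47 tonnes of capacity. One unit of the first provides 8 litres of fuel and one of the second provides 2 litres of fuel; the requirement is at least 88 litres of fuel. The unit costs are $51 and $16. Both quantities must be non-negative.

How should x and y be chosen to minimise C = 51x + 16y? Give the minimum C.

x = 8, y = 12, minimum C = 600

The feasible region is unbounded (it extends along (0, 1), (1, 0)), but C strictly increases along every unbounded feasible direction, so there is no improving ray and the minimum is attained at a vertex.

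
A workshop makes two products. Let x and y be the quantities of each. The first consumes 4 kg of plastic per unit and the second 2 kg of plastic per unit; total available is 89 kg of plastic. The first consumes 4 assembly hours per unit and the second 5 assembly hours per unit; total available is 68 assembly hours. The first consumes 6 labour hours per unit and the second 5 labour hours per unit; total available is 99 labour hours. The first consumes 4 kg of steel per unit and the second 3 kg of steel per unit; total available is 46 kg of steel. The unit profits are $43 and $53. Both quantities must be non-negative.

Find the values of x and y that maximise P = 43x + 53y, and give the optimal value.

x = 13/4, y = 11, maximum P = 2891/4

Corner points and P = 43x + 53y:
  (0, 0) → P = 0
  (0, 68/5) → P = 3604/5
  (23/2, 0) → P = 989/2
  (13/4, 11) → P = 2891/4

The binding constraints are 4x + 5y = 68 and 4x + 3y = 46.
Solving simultaneously gives x = 13/4, y = 11.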